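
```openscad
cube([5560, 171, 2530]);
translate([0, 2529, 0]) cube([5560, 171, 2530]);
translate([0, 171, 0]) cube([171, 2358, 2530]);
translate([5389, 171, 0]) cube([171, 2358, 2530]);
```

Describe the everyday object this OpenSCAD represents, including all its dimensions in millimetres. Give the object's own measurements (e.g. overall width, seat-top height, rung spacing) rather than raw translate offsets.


The wall frame of a small rectangular building: four walls, each 2530 mm tall and 171 mm thick, enclosing a footprint 5560 mm (x) by 2700 mm (y) outside-to-outside, with no floor or roof. The front and back walls (the −y and +y sides) span the full width; the two side walls fit between them.


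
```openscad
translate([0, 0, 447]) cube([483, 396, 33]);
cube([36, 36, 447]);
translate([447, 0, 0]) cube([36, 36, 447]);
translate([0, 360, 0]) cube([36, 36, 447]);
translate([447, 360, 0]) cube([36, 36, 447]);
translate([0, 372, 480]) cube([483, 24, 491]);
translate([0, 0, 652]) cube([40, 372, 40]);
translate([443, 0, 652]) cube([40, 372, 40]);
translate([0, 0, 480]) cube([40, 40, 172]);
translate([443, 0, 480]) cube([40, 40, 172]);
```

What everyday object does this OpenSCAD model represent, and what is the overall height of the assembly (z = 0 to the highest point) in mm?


A chair. The overall height is 971 mm.

A slab on four corner posts with a tall panel at the back — a chair. The seat slab sits at z = 447 with thickness 33, and the 491 mm backrest starts at the seat top, so the overall height is 447 + 33 + 491 = 971 mm.


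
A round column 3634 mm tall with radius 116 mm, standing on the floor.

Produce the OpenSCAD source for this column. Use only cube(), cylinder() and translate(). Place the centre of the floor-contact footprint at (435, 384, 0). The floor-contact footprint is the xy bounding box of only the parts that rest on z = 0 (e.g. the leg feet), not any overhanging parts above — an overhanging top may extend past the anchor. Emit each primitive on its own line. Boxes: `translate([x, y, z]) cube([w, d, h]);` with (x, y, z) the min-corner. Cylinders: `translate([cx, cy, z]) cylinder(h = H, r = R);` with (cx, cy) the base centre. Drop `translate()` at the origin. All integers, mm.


translate([435, 384, 0]) cylinder(h = 3634, r = 116);


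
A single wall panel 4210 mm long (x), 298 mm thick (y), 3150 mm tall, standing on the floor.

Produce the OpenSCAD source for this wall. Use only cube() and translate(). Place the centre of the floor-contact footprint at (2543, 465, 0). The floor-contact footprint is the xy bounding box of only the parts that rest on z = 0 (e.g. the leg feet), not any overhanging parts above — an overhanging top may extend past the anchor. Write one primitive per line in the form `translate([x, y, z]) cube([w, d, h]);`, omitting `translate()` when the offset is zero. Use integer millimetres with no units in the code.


translate([438, 316, 0]) cube([4210, 298, 3150]);


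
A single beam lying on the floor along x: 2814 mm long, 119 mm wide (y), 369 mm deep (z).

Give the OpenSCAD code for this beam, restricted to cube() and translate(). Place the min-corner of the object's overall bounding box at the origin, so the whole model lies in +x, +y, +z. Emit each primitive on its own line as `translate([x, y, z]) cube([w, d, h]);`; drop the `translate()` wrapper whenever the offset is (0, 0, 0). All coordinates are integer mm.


cube([2814, 119, 369]);


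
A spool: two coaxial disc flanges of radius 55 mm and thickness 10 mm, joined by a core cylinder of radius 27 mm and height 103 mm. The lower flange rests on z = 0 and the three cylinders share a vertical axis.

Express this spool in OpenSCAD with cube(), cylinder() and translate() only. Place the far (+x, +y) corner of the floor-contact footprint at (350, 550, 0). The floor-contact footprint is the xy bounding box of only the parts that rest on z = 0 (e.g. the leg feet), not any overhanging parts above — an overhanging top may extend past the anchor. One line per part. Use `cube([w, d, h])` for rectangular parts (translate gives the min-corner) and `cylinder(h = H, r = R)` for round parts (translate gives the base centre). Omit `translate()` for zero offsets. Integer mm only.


translate([295, 495, 0]) cylinder(h = 10, r = 55);
translate([295, 495, 10]) cylinder(h = 103, r = 27);
translate([295, 495, 113]) cylinder(h = 10, r = 55);


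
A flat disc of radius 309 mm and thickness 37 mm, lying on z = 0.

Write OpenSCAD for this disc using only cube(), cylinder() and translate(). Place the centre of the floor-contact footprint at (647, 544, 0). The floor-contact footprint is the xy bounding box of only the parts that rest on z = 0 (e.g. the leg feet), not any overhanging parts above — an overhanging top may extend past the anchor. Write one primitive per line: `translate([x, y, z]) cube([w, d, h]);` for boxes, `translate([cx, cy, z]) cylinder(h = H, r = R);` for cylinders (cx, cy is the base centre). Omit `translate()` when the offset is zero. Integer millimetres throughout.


translate([647, 544, 0]) cylinder(h = 37, r = 309);


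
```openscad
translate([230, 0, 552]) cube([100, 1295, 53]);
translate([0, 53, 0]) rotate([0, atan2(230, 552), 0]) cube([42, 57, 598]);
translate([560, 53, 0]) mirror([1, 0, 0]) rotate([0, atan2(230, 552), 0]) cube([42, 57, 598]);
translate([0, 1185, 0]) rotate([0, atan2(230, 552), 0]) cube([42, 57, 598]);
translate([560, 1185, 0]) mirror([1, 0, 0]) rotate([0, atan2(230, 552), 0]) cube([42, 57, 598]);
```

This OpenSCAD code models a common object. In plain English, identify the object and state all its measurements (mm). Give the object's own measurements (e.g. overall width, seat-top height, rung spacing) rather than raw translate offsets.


A sawhorse. A 100×1295×53 mm beam (x, y, z) sits on two A-frame leg pairs. Each pair is two raked legs of 42×57 mm section (57 mm along y) splaying symmetrically in x. Each leg rises 552 mm vertically over 230 mm of horizontal reach and is 598 mm long along its own axis. Every leg's outer bottom edge rests on the floor and its outer top edge meets a bottom edge of the beam — the left legs (tilting toward +x) meet the beam's −x bottom edge, the right legs (their mirror images, tilting toward −x) meet its +x bottom edge — so the leg tops tuck under the beam, the beam's underside is 552 mm above the floor, and the feet are 560 mm apart outside-to-outside with the beam centred between them. The two leg pairs are set in 53 mm from either end of the beam.


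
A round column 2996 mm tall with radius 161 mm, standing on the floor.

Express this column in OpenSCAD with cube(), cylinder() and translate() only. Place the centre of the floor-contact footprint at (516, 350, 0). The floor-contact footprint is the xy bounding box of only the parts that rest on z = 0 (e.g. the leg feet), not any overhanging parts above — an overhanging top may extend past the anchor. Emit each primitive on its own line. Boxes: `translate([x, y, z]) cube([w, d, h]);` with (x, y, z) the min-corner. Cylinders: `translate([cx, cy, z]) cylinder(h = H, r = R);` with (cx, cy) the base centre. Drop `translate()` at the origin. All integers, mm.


translate([516, 350, 0]) cylinder(h = 2996, r = 161);


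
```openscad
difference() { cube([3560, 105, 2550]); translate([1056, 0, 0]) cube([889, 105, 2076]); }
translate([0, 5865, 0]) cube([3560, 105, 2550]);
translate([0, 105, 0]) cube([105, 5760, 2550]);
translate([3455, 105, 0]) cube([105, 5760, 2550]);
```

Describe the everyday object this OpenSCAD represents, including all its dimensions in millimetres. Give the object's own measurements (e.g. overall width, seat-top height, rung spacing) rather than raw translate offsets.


A single room: four walls, each 2550 mm tall and 105 mm thick, enclosing an outside footprint 3560×5970 mm (x × y), no floor or roof. The front and back walls (−y and +y sides) run the full x-width; the side walls fit between their inner faces. A door opening 889 mm wide and 2076 mm tall is cut through the front wall from the floor up, its −x edge 1056 mm from the wall's −x end.


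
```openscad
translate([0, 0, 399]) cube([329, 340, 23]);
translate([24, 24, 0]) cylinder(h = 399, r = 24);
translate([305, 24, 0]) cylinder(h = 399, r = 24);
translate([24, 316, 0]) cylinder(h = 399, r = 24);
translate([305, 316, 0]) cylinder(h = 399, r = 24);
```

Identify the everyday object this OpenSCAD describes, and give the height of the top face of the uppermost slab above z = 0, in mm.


A stool. The seat height is 422 mm.

A 329×340×23 slab at z = 399 on four corner cylinders — a stool. The seat top is 399 + 23 = 422 mm.


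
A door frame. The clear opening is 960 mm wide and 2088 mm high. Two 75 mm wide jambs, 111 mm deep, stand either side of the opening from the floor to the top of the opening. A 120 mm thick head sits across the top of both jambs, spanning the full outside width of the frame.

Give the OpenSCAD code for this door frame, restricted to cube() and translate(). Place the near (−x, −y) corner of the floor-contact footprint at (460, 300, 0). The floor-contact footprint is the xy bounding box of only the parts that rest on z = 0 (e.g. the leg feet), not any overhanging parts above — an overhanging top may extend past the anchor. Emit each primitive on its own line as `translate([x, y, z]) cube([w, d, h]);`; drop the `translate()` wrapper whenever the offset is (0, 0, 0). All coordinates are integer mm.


translate([460, 300, 0]) cube([75, 111, 2088]);
translate([1495, 300, 0]) cube([75, 111, 2088]);
translate([460, 300, 2088]) cube([1110, 111, 120]);


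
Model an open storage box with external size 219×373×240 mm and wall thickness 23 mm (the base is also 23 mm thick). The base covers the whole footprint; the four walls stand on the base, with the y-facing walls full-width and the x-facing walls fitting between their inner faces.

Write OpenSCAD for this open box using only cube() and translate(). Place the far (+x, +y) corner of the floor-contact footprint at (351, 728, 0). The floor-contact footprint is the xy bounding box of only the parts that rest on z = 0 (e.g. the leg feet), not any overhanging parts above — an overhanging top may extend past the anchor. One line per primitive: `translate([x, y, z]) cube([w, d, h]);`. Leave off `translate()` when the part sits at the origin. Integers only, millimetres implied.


translate([132, 355, 0]) cube([219, 373, 23]);
translate([132, 355, 23]) cube([219, 23, 217]);
translate([132, 705, 23]) cube([219, 23, 217]);
translate([132, 378, 23]) cube([23, 327, 217]);
translate([328, 378, 23]) cube([23, 327, 217]);


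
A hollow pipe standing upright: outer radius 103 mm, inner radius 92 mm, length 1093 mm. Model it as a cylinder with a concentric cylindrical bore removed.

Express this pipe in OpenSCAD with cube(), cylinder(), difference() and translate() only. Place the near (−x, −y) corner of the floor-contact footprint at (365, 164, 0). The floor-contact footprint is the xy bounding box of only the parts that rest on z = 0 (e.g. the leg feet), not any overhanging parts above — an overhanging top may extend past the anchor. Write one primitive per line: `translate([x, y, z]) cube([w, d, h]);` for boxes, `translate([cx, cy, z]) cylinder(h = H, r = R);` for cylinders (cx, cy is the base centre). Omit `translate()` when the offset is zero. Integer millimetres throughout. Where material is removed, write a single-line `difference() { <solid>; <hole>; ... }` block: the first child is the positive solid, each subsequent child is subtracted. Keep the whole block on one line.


difference() { translate([468, 267, 0]) cylinder(h = 1093, r = 103); translate([468, 267, 0]) cylinder(h = 1093, r = 92); }


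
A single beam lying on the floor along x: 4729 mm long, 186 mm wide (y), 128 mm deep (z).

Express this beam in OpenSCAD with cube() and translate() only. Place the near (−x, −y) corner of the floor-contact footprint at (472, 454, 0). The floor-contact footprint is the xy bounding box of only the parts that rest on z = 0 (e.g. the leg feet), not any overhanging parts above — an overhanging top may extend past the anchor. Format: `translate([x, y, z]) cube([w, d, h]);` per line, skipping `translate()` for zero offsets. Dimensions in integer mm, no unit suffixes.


translate([472, 454, 0]) cube([4729, 186, 128]);


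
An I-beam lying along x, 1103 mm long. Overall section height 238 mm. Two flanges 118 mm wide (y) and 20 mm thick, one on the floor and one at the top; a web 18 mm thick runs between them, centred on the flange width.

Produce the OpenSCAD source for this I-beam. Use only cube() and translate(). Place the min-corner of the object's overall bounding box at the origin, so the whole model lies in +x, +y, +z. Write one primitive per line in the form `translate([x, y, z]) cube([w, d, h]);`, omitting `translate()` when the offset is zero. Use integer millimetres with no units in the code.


cube([1103, 118, 20]);
translate([0, 50, 20]) cube([1103, 18, 198]);
translate([0, 0, 218]) cube([1103, 118, 20]);


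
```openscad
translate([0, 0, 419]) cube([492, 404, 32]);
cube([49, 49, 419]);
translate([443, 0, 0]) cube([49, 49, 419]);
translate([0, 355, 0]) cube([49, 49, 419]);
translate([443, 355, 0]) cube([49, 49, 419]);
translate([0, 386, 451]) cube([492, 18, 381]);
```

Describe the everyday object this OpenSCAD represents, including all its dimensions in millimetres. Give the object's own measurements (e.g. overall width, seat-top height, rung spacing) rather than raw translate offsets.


A chair. The seat is a 492×404×32 mm slab with its top at z = 451 mm, on four 49×49 mm corner legs (flush with the seat edges, standing on z = 0). A flat backrest 18 mm thick, 381 mm tall, spans the full seat width and rises from the seat top along its +y edge, rear face flush with the rear of the seat.


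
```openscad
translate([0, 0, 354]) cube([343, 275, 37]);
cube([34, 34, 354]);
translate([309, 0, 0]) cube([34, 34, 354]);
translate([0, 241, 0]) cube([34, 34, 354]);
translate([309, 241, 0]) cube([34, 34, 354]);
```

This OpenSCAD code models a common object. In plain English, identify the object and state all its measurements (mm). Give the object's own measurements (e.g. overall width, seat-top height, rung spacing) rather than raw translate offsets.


A simple wooden stool: a rectangular seat 343 mm (x) by 275 mm (y), 37 mm thick, top face at z = 391 mm, on four square legs, each 34×34 mm in cross-section. The legs rest on z = 0, each flush with a corner of the seat.


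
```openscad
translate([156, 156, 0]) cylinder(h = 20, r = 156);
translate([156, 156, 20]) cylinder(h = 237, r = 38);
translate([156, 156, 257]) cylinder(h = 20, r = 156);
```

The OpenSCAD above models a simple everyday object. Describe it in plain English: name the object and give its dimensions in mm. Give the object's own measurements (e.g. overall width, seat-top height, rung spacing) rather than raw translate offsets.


A spool: two coaxial disc flanges of radius 156 mm and thickness 20 mm, joined by a core cylinder of radius 38 mm and height 237 mm. The lower flange rests on z = 0 and the three cylinders share a vertical axis.


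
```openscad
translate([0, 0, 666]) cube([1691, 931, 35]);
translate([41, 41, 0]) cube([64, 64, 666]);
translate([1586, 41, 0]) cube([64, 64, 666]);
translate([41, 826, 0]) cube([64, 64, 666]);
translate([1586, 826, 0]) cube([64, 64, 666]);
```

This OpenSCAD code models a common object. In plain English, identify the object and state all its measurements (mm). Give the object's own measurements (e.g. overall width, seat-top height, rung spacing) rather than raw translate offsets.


A rectangular dining table. The top is 1691×931×35 mm with its upper surface at z = 701 mm. It stands on four 64×64 mm square legs, each inset 41 mm from the nearest pair of top edges, running from the floor to the underside of the top.


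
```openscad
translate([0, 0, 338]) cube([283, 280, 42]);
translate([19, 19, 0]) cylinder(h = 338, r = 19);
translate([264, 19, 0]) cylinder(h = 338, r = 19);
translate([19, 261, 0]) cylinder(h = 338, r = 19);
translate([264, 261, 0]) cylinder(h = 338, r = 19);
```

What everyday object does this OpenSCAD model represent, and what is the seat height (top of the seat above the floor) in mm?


A stool. The seat height is 380 mm.

A 283×280×42 slab at z = 338 on four corner cylinders — a stool. The seat top is 338 + 42 = 380 mm.


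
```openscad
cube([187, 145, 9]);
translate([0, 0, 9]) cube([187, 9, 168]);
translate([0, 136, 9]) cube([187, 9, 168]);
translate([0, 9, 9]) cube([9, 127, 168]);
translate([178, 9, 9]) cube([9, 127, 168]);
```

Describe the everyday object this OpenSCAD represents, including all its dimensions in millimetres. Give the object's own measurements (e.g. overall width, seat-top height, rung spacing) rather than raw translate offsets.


An open-topped rectangular box: outside dimensions 187×145×177 mm, with a uniform wall and base thickness of 9 mm. The base is a full 187×145 slab on the floor; four walls sit on top of the base. The front and back walls (the −y and +y sides) span the full width; the two side walls fit between them.


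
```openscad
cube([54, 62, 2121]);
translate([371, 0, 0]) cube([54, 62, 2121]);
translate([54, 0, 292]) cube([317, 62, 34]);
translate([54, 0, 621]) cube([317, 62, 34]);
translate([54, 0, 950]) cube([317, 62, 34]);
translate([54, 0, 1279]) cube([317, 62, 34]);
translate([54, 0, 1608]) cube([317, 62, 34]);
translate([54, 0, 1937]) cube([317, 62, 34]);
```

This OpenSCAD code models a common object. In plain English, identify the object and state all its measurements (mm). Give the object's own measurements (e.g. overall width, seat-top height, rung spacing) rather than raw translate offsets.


A straight ladder. Two 54×62 mm vertical rails, 2121 mm tall, stand 425 mm apart (outside-to-outside) with their front faces coplanar on the −y side. 6 rungs, each 62 mm deep and 34 mm tall, span between the inner faces of the rails, front faces flush with the rails. The lowest rung's underside is at z = 292 mm and rungs are spaced 329 mm apart (underside to underside).


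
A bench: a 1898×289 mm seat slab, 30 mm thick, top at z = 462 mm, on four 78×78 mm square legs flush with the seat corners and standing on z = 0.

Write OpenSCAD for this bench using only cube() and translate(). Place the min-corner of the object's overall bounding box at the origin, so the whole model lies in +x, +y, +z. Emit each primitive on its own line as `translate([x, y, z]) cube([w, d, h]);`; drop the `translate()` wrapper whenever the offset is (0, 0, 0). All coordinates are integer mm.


translate([0, 0, 432]) cube([1898, 289, 30]);
cube([78, 78, 432]);
translate([0, 211, 0]) cube([78, 78, 432]);
translate([1820, 0, 0]) cube([78, 78, 432]);
translate([1820, 211, 0]) cube([78, 78, 432]);


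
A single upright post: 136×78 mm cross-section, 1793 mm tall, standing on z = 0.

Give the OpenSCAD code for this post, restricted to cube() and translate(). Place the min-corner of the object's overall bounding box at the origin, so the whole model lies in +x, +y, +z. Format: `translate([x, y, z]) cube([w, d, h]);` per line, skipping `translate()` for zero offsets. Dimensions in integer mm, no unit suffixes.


cube([136, 78, 1793]);


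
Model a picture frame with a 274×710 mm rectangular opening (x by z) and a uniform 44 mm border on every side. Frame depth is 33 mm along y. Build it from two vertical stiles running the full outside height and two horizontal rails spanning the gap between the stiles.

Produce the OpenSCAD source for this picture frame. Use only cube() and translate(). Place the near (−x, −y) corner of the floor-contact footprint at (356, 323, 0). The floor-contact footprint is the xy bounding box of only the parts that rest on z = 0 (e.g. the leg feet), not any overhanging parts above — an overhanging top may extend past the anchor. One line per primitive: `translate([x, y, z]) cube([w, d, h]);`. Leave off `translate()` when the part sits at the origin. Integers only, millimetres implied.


translate([356, 323, 0]) cube([44, 33, 798]);
translate([674, 323, 0]) cube([44, 33, 798]);
translate([400, 323, 0]) cube([274, 33, 44]);
translate([400, 323, 754]) cube([274, 33, 44]);


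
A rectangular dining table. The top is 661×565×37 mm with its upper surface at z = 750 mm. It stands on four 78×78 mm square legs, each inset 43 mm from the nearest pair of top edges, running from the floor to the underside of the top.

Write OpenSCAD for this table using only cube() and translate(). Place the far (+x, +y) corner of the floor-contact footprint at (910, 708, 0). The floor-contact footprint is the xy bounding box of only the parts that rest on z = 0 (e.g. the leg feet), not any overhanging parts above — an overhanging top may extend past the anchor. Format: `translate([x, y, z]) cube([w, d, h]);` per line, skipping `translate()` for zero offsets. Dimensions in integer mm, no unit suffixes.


translate([292, 186, 713]) cube([661, 565, 37]);
translate([335, 229, 0]) cube([78, 78, 713]);
translate([832, 229, 0]) cube([78, 78, 713]);
translate([335, 630, 0]) cube([78, 78, 713]);
translate([832, 630, 0]) cube([78, 78, 713]);


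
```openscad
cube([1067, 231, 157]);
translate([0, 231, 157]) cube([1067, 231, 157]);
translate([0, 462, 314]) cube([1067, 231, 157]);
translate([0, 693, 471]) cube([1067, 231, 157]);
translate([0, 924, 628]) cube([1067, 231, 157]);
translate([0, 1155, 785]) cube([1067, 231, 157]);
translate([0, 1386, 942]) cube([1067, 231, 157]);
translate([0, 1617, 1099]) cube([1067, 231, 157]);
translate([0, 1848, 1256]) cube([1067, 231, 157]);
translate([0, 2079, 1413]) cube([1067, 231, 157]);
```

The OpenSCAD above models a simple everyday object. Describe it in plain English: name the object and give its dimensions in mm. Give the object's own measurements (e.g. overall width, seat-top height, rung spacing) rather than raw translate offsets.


A straight staircase of 10 solid steps. Each step is 1067 mm wide (x), 231 mm deep (y, the going) and 157 mm tall (the rise). The first step rests on the floor; each subsequent step sits one going further in +y and one rise higher in +z, directly behind and above the previous step with no overlap.


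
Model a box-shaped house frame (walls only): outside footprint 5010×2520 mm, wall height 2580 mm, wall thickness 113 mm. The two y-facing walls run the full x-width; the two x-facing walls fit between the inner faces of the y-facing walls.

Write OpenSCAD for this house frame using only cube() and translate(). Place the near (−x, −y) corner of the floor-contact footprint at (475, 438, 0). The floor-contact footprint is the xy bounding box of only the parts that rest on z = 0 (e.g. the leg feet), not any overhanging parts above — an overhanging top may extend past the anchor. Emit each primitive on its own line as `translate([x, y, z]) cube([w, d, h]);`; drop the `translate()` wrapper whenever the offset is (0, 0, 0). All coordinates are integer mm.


translate([475, 438, 0]) cube([5010, 113, 2580]);
translate([475, 2845, 0]) cube([5010, 113, 2580]);
translate([475, 551, 0]) cube([113, 2294, 2580]);
translate([5372, 551, 0]) cube([113, 2294, 2580]);


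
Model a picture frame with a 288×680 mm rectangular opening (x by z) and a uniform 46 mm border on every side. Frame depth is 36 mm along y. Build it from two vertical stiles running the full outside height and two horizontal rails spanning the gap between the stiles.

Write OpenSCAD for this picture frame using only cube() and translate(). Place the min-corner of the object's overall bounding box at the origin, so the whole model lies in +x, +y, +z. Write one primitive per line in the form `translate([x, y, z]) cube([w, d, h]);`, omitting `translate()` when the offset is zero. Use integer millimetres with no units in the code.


cube([46, 36, 772]);
translate([334, 0, 0]) cube([46, 36, 772]);
translate([46, 0, 0]) cube([288, 36, 46]);
translate([46, 0, 726]) cube([288, 36, 46]);


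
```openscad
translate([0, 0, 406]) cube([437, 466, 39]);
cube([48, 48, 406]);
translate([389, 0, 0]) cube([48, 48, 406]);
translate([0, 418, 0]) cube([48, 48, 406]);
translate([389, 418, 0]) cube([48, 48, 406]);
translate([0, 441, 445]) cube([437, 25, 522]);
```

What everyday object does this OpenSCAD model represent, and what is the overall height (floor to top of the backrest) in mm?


A chair. The overall height is 967 mm.

A slab on four corner posts with a tall panel at the back — a chair. The seat slab sits at z = 406 with thickness 39, and the 522 mm backrest starts at the seat top, so the overall height is 406 + 39 + 522 = 967 mm.


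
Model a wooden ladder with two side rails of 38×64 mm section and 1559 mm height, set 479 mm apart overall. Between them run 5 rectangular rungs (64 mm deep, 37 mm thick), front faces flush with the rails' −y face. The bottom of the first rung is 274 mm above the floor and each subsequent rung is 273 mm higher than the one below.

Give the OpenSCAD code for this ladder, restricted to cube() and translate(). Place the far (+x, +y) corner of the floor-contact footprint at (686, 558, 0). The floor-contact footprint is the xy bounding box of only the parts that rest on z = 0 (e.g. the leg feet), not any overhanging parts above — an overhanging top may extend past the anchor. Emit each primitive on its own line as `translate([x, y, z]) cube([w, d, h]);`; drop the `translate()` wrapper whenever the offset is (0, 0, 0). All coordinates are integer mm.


translate([207, 494, 0]) cube([38, 64, 1559]);
translate([648, 494, 0]) cube([38, 64, 1559]);
translate([245, 494, 274]) cube([403, 64, 37]);
translate([245, 494, 547]) cube([403, 64, 37]);
translate([245, 494, 820]) cube([403, 64, 37]);
translate([245, 494, 1093]) cube([403, 64, 37]);
translate([245, 494, 1366]) cube([403, 64, 37]);


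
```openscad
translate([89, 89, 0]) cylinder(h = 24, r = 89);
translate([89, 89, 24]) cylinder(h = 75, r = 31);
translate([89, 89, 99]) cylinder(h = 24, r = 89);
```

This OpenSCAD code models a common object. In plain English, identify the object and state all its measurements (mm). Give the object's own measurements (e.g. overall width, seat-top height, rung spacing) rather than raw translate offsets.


A spool: two coaxial disc flanges of radius 89 mm and thickness 24 mm, joined by a core cylinder of radius 31 mm and height 75 mm. The lower flange rests on z = 0 and the three cylinders share a vertical axis.


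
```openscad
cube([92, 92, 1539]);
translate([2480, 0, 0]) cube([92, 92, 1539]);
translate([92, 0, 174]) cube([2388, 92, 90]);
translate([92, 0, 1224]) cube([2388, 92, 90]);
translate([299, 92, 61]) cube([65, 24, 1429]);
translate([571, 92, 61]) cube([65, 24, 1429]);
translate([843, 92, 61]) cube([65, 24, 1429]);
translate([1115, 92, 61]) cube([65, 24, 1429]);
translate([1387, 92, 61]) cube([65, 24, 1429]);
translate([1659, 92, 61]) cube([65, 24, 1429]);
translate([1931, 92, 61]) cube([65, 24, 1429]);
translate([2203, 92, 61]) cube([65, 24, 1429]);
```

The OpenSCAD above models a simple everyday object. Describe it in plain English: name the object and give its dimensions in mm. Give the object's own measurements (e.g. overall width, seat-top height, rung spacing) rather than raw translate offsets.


A fence section. Two 92×92 mm posts, 1539 mm tall, stand on the floor with a clear span of 2388 mm between their inner faces. Two horizontal rails of 92×90 mm section span the gap between the posts with their undersides at z = 174 mm and z = 1224 mm, flush with the posts' −y face. 8 pickets, each 65 mm wide, 24 mm thick and 1429 mm tall, are fixed to the +y face of the rails with their bottoms at z = 61 mm, spaced across the span with a 207 mm gap after the −x post and between neighbouring pickets, with 212 mm left before the +x post.


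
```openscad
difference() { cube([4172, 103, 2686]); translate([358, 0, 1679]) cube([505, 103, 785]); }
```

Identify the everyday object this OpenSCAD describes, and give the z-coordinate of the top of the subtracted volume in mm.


A wall with a window opening. The window head height is 2464 mm.

A wall with a rectangular opening subtracted — a window. Sill at z = 1679, opening 785 mm tall, so the head is at 1679 + 785 = 2464 mm.


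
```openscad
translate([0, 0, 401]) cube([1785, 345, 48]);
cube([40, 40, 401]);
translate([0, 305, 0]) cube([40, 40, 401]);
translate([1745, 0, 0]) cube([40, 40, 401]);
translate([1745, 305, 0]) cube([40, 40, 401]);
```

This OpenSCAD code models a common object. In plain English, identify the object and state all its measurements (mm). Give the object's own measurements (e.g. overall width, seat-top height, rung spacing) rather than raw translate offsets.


A long wooden bench with a 1785 mm (x) × 345 mm (y) seat, 48 mm thick, its top surface 449 mm above the floor. Four 40 mm square legs at the seat corners, flush with the edges, run from z = 0 to the seat underside.


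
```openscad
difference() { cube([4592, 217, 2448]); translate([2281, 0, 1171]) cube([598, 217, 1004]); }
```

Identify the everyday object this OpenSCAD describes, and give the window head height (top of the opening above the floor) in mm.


A wall with a window opening. The window head height is 2175 mm.

A wall with a rectangular opening subtracted — a window. Sill at z = 1171, opening 1004 mm tall, so the head is at 1171 + 1004 = 2175 mm.


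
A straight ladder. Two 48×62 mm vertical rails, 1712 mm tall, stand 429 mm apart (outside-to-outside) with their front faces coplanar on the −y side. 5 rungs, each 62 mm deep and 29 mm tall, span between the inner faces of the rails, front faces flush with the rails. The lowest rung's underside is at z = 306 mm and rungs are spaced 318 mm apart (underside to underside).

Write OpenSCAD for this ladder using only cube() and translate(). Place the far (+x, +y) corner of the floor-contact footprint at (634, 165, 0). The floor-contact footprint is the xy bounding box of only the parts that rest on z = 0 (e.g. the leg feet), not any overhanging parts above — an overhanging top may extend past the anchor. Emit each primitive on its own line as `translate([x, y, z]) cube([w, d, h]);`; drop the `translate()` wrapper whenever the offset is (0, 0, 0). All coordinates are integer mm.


translate([205, 103, 0]) cube([48, 62, 1712]);
translate([586, 103, 0]) cube([48, 62, 1712]);
translate([253, 103, 306]) cube([333, 62, 29]);
translate([253, 103, 624]) cube([333, 62, 29]);
translate([253, 103, 942]) cube([333, 62, 29]);
translate([253, 103, 1260]) cube([333, 62, 29]);
translate([253, 103, 1578]) cube([333, 62, 29]);


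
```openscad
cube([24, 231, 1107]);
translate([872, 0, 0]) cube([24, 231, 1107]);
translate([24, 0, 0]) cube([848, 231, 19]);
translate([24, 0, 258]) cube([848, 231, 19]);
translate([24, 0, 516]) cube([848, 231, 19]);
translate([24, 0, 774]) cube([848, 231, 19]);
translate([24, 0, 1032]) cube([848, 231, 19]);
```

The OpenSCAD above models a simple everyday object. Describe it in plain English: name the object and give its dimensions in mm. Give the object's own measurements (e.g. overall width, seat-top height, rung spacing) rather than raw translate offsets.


An open bookshelf. Two side panels, each 24 mm thick, 231 mm deep and 1107 mm tall, stand 896 mm apart (outside-to-outside). Between them sit 5 shelves, each 19 mm thick and 231 mm deep, spanning the full gap between the sides. The bottom shelf rests on the floor (its underside at z = 0) and the clear gap between one shelf's top and the next shelf's underside is 239 mm.


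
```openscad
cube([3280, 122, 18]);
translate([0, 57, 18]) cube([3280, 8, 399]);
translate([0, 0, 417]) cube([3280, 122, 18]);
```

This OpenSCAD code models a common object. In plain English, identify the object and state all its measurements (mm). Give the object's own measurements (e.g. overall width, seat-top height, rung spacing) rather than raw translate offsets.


An I-beam lying along x, 3280 mm long. Overall section height 435 mm. Two flanges 122 mm wide (y) and 18 mm thick, one on the floor and one at the top; a web 8 mm thick runs between them, centred on the flange width.


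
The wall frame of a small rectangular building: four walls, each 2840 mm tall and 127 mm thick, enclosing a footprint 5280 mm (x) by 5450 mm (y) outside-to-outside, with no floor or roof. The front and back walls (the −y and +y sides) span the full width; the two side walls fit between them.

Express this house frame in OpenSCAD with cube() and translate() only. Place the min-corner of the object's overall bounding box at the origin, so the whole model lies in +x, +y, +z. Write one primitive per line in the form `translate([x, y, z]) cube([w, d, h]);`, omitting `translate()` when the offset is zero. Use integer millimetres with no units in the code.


cube([5280, 127, 2840]);
translate([0, 5323, 0]) cube([5280, 127, 2840]);
translate([0, 127, 0]) cube([127, 5196, 2840]);
translate([5153, 127, 0]) cube([127, 5196, 2840]);


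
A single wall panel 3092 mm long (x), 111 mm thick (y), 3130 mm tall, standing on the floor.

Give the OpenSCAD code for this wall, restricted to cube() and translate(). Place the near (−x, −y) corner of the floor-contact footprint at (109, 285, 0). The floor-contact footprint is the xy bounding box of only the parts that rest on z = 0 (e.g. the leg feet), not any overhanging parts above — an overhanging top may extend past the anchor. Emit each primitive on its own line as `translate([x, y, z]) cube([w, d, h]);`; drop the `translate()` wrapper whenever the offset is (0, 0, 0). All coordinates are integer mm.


translate([109, 285, 0]) cube([3092, 111, 3130]);


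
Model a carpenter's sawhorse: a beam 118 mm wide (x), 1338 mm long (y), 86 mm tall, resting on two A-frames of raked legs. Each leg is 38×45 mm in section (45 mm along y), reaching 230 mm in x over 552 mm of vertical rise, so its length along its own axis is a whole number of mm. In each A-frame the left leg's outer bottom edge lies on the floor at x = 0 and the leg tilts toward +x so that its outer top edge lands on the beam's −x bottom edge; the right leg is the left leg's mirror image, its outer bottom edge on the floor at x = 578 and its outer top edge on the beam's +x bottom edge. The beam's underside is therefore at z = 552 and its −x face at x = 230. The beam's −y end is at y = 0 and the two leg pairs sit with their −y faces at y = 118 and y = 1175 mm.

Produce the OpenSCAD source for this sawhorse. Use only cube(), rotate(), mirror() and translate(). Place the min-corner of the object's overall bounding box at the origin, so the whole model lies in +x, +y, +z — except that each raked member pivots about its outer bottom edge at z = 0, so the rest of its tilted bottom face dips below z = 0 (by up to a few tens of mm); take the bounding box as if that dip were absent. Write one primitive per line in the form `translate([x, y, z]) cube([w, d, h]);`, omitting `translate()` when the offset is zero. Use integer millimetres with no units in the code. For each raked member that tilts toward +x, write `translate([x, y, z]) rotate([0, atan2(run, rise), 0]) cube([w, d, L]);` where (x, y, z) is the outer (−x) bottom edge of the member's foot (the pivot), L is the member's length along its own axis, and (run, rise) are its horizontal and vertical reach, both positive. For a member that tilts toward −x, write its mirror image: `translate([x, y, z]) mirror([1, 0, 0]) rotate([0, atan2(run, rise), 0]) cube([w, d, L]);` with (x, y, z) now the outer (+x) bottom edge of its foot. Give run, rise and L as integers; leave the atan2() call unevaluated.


translate([230, 0, 552]) cube([118, 1338, 86]);
translate([0, 118, 0]) rotate([0, atan2(230, 552), 0]) cube([38, 45, 598]);
translate([578, 118, 0]) mirror([1, 0, 0]) rotate([0, atan2(230, 552), 0]) cube([38, 45, 598]);
translate([0, 1175, 0]) rotate([0, atan2(230, 552), 0]) cube([38, 45, 598]);
translate([578, 1175, 0]) mirror([1, 0, 0]) rotate([0, atan2(230, 552), 0]) cube([38, 45, 598]);


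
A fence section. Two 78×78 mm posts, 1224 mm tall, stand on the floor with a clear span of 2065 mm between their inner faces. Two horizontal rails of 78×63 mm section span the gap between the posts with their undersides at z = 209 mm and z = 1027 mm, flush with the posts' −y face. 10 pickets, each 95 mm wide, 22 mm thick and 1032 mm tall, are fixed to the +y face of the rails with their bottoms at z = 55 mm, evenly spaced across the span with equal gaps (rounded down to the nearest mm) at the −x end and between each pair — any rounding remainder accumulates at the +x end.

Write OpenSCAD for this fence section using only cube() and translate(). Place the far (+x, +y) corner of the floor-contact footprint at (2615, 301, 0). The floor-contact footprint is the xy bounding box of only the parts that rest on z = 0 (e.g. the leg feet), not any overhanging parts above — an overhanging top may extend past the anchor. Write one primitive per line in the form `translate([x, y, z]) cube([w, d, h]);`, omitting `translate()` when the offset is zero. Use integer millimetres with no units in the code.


translate([394, 223, 0]) cube([78, 78, 1224]);
translate([2537, 223, 0]) cube([78, 78, 1224]);
translate([472, 223, 209]) cube([2065, 78, 63]);
translate([472, 223, 1027]) cube([2065, 78, 63]);
translate([573, 301, 55]) cube([95, 22, 1032]);
translate([769, 301, 55]) cube([95, 22, 1032]);
translate([965, 301, 55]) cube([95, 22, 1032]);
translate([1161, 301, 55]) cube([95, 22, 1032]);
translate([1357, 301, 55]) cube([95, 22, 1032]);
translate([1553, 301, 55]) cube([95, 22, 1032]);
translate([1749, 301, 55]) cube([95, 22, 1032]);
translate([1945, 301, 55]) cube([95, 22, 1032]);
translate([2141, 301, 55]) cube([95, 22, 1032]);
translate([2337, 301, 55]) cube([95, 22, 1032]);


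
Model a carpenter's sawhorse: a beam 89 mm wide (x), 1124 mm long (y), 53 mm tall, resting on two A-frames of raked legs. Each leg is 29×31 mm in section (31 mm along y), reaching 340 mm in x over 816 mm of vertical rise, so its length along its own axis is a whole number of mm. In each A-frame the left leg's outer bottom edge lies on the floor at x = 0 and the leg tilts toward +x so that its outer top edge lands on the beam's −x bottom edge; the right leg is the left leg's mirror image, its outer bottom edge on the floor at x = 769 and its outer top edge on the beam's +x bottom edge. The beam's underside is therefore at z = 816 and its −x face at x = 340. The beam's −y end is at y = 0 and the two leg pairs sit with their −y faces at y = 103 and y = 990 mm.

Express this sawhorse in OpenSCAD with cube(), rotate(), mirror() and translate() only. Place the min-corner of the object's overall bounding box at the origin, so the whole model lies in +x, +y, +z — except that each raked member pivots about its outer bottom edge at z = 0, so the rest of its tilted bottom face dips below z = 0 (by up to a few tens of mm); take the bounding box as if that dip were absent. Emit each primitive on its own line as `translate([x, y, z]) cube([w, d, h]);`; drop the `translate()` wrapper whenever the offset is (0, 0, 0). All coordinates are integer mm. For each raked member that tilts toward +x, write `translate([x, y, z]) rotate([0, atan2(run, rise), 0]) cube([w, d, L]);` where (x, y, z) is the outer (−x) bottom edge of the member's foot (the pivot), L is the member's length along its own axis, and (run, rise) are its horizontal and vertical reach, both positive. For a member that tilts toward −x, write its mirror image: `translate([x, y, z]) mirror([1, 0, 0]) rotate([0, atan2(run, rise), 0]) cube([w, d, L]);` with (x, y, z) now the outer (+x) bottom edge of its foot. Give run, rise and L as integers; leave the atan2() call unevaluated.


// leg length = √(340² + 816²) = 884
// right-leg outer foot x = 2·340 + 89 = 769
// beam min-corner = (340, 0, 816)
translate([340, 0, 816]) cube([89, 1124, 53]);
translate([0, 103, 0]) rotate([0, atan2(340, 816), 0]) cube([29, 31, 884]);
translate([769, 103, 0]) mirror([1, 0, 0]) rotate([0, atan2(340, 816), 0]) cube([29, 31, 884]);
translate([0, 990, 0]) rotate([0, atan2(340, 816), 0]) cube([29, 31, 884]);
translate([769, 990, 0]) mirror([1, 0, 0]) rotate([0, atan2(340, 816), 0]) cube([29, 31, 884]);
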